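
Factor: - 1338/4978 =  - 3^1*19^ ( -1 ) *131^(- 1)*223^1 =- 669/2489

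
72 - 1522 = - 1450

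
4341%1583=1175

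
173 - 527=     -  354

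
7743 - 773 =6970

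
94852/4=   23713  =  23713.00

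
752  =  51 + 701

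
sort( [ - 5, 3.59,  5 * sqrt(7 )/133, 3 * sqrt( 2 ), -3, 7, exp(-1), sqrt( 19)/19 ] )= [ - 5,  -  3,5 * sqrt( 7) /133, sqrt ( 19 ) /19,exp(-1 ) , 3.59, 3*sqrt( 2),7 ]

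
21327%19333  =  1994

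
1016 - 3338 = -2322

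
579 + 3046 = 3625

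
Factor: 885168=2^4*3^4*683^1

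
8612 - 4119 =4493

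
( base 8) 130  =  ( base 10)88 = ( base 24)3G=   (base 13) 6a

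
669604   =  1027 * 652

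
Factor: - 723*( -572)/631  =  413556/631=2^2*3^1*11^1*13^1*241^1*631^( - 1 )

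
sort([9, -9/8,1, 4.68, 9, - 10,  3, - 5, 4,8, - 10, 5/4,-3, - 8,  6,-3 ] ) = [ - 10,-10, - 8,-5, - 3,  -  3, - 9/8, 1,5/4, 3 , 4,  4.68, 6, 8 , 9, 9 ] 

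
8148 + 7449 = 15597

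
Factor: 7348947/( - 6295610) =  -2^(  -  1)*3^1 * 5^ ( - 1) *29^(  -  1)*103^1*1277^( - 1 )* 1399^1 = - 432291/370330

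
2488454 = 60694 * 41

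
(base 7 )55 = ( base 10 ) 40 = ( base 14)2c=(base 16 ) 28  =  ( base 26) 1E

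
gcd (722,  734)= 2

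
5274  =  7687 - 2413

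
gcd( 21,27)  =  3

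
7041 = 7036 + 5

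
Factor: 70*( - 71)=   -  2^1*5^1*7^1*71^1   =  -  4970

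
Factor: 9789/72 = 3263/24 = 2^( - 3)*3^(- 1)*13^1*251^1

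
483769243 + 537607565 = 1021376808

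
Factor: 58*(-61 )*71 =-251198= - 2^1*29^1 * 61^1*71^1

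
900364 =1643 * 548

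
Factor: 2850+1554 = 4404 = 2^2*3^1*367^1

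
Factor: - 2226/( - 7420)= 3/10 = 2^ (-1)*3^1*5^( - 1 )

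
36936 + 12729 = 49665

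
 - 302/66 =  - 5+ 14/33 = - 4.58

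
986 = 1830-844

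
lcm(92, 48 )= 1104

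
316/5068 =79/1267 = 0.06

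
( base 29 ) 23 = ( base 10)61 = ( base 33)1S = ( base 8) 75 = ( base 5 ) 221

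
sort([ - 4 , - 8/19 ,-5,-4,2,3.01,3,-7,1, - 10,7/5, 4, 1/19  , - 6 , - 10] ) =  [ - 10, - 10, - 7, - 6,- 5, - 4, - 4, - 8/19,  1/19,1, 7/5,2,3, 3.01, 4] 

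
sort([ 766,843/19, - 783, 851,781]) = [-783, 843/19,  766,781, 851 ]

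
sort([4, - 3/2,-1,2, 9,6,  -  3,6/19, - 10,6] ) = [ - 10, - 3,-3/2, - 1, 6/19,2,4,6,6,9]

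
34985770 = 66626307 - 31640537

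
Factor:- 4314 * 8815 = - 38027910 = - 2^1*3^1*5^1 * 41^1 * 43^1*719^1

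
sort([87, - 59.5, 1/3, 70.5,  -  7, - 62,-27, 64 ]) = [  -  62,-59.5,  -  27,- 7, 1/3, 64, 70.5,87 ]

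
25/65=5/13 = 0.38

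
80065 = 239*335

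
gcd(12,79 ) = 1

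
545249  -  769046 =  - 223797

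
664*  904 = 600256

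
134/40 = 3 + 7/20  =  3.35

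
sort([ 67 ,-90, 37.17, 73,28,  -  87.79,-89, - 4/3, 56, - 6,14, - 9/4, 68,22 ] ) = [- 90, - 89,- 87.79 , - 6, - 9/4,- 4/3,14,22,28,37.17, 56 , 67, 68, 73 ] 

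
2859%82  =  71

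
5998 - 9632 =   -  3634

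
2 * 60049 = 120098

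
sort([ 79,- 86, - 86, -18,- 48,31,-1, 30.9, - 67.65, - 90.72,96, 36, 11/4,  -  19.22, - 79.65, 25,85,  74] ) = [-90.72, - 86, - 86, - 79.65,  -  67.65, - 48, - 19.22,- 18, - 1,  11/4,  25, 30.9,  31,  36,74 , 79, 85 , 96]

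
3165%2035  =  1130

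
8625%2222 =1959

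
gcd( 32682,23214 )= 6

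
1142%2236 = 1142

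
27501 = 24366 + 3135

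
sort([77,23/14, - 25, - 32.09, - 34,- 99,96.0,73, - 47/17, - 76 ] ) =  [ - 99, - 76, - 34, - 32.09,  -  25, - 47/17,23/14,  73, 77,96.0] 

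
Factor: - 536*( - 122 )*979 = 2^4*11^1*61^1*67^1 * 89^1 = 64018768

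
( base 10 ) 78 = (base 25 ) 33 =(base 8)116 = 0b1001110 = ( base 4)1032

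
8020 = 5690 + 2330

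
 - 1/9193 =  - 1/9193 = - 0.00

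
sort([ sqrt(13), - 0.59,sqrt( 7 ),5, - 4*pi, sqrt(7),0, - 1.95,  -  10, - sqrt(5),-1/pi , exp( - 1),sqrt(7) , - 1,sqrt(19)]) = [ -4 *pi,-10,-sqrt(5), - 1.95, - 1 , - 0.59, - 1/pi , 0,exp(-1),sqrt( 7),sqrt(7), sqrt(7),sqrt(13),sqrt( 19 ),5]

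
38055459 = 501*75959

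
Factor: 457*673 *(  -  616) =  - 2^3*7^1*11^1*457^1*673^1 = - 189457576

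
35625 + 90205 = 125830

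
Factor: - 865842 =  - 2^1 *3^1*144307^1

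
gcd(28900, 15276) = 4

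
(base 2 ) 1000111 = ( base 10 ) 71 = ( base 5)241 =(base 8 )107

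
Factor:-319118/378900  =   - 379/450 = - 2^( - 1)*3^( - 2) * 5^(-2)* 379^1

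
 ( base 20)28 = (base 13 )39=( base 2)110000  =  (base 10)48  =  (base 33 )1f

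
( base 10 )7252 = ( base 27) 9pg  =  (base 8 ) 16124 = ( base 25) bf2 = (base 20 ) i2c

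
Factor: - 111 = - 3^1*37^1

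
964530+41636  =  1006166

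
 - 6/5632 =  - 1 + 2813/2816 = - 0.00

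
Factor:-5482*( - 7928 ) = 43461296 = 2^4*991^1*2741^1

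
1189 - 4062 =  -2873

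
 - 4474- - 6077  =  1603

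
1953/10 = 195 + 3/10 = 195.30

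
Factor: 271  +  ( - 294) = - 23  =  - 23^1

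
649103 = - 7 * (  -  92729) 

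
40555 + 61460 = 102015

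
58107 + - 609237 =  - 551130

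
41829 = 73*573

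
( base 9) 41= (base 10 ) 37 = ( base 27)1a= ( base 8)45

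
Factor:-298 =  - 2^1*149^1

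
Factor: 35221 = 35221^1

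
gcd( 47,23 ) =1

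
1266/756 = 211/126  =  1.67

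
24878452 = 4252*5851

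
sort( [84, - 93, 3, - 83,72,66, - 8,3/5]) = [ - 93,-83 , - 8,3/5  ,  3,66 , 72,84]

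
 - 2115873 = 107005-2222878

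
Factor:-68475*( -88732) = 6075923700 = 2^2 * 3^1*5^2*7^1*11^1*83^1*3169^1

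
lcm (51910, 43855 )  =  2543590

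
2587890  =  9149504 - 6561614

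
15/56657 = 15/56657  =  0.00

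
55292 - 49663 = 5629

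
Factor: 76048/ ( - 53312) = -97/68  =  - 2^ ( - 2)*17^ (-1 )*97^1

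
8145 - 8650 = -505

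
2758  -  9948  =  - 7190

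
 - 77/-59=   1+18/59 = 1.31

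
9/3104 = 9/3104= 0.00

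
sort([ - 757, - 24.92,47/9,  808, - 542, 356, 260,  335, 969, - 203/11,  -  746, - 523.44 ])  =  [ - 757, - 746, - 542, - 523.44, - 24.92, - 203/11, 47/9, 260,335,356, 808,969 ]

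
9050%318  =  146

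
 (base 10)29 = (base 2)11101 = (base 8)35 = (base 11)27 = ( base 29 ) 10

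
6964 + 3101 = 10065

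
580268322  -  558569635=21698687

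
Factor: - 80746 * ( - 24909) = 2011302114 = 2^1*3^1 * 19^2*23^1 * 47^1*859^1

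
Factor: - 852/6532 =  - 3/23 = - 3^1*23^( - 1 ) 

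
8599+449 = 9048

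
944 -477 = 467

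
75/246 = 25/82 = 0.30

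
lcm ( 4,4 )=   4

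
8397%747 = 180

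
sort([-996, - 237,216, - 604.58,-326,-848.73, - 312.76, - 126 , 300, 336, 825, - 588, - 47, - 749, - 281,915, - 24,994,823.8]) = [ - 996, - 848.73, - 749, - 604.58, - 588, - 326, - 312.76, - 281 ,-237, - 126, - 47, - 24,216,300,336,823.8,825,915,  994]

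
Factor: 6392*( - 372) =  - 2377824  =  - 2^5 * 3^1*17^1*31^1*47^1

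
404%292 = 112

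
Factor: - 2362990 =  - 2^1*5^1*7^1*33757^1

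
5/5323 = 5/5323 = 0.00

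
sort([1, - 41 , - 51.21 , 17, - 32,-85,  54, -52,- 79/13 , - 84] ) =[-85, - 84, - 52, - 51.21, - 41,-32, - 79/13,1,17,54]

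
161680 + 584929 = 746609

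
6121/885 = 6 + 811/885 =6.92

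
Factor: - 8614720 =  - 2^6*5^1*26921^1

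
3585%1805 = 1780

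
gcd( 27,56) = 1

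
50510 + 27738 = 78248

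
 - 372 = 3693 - 4065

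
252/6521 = 252/6521 = 0.04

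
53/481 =53/481 = 0.11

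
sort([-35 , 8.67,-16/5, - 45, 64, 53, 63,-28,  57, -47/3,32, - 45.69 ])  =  [-45.69, - 45, -35, - 28,-47/3, -16/5, 8.67, 32, 53,57,63, 64] 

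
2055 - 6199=-4144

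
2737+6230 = 8967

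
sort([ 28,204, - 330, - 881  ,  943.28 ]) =[ - 881, -330, 28,204, 943.28]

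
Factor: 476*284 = 2^4*7^1*17^1 * 71^1 = 135184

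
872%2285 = 872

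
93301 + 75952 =169253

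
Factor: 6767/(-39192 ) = - 2^( - 3)*3^(-1)*23^( - 1) * 67^1*71^( -1)*101^1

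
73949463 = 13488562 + 60460901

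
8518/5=8518/5 = 1703.60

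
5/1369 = 5/1369=0.00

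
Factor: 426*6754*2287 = 6580165548= 2^2*3^1*11^1*71^1*307^1*2287^1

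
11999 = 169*71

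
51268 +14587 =65855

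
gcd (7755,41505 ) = 15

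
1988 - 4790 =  -2802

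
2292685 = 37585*61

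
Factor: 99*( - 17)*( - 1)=1683 = 3^2 * 11^1*17^1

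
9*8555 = 76995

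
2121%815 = 491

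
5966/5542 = 2983/2771 = 1.08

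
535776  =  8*66972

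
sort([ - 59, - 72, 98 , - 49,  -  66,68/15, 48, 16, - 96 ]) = [ -96, - 72 , - 66, - 59,  -  49, 68/15, 16 , 48,98] 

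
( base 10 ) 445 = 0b110111101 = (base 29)fa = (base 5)3240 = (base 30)EP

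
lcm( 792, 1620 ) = 35640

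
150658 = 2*75329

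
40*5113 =204520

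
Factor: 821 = 821^1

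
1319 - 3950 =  - 2631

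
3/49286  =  3/49286 = 0.00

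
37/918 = 37/918 = 0.04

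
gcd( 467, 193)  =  1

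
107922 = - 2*( - 53961)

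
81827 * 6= 490962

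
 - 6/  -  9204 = 1/1534 = 0.00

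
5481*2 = 10962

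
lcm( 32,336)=672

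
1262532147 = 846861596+415670551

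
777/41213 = 777/41213 = 0.02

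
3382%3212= 170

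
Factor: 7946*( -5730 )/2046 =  - 7588430/341 = -2^1*5^1*11^(-1 )*29^1*31^( - 1 ) * 137^1*191^1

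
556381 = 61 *9121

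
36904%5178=658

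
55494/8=6936 + 3/4=6936.75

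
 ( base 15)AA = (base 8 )240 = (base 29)5f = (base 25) 6a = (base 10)160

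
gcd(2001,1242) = 69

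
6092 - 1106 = 4986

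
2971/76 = 2971/76= 39.09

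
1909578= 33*57866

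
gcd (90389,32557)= 1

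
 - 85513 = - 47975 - 37538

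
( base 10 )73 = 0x49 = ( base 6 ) 201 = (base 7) 133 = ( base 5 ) 243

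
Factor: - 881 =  - 881^1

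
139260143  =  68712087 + 70548056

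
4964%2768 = 2196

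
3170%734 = 234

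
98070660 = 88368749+9701911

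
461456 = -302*(-1528 )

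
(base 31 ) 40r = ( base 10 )3871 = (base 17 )D6C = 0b111100011111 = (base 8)7437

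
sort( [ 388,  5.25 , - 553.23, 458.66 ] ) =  [ - 553.23,5.25,388, 458.66] 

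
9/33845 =9/33845 = 0.00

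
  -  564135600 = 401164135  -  965299735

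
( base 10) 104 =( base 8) 150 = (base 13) 80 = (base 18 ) 5e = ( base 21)4K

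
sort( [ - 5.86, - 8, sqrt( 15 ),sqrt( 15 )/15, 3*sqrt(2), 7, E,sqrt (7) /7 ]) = [ - 8,- 5.86, sqrt(15 ) /15 , sqrt ( 7)/7,E, sqrt(15 ),3*sqrt( 2), 7] 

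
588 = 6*98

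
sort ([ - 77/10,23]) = [ -77/10,23]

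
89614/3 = 89614/3 = 29871.33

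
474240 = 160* 2964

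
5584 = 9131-3547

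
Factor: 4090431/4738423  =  3^1*1363477^1 *4738423^( - 1)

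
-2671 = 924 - 3595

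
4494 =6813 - 2319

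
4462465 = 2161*2065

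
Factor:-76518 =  - 2^1 * 3^3*13^1*109^1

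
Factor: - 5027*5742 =-28865034 = - 2^1 * 3^2*11^2*29^1*457^1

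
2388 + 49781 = 52169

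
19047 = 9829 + 9218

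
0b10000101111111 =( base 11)6496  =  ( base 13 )3B98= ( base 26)CHL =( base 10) 8575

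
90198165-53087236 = 37110929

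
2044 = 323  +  1721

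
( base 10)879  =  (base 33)ql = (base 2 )1101101111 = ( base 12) 613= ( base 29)119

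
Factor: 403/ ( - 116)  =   - 2^( -2 )*13^1*29^ ( - 1 )*31^1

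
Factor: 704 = 2^6 * 11^1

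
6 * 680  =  4080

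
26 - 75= - 49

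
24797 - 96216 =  - 71419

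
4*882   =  3528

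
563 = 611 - 48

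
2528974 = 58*43603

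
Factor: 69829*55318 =2^1*17^1*1627^1*69829^1 =3862800622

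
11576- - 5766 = 17342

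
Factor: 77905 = 5^1*15581^1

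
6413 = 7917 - 1504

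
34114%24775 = 9339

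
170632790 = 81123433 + 89509357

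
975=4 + 971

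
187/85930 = 187/85930 =0.00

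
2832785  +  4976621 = 7809406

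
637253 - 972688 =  - 335435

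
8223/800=10 + 223/800 = 10.28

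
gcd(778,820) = 2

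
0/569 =0 = 0.00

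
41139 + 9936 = 51075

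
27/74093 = 27/74093 = 0.00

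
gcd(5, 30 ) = 5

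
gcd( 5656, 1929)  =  1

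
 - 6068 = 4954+-11022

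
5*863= 4315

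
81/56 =81/56 = 1.45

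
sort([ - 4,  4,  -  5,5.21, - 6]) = [ - 6, - 5, - 4,4,5.21]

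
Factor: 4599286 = 2^1*59^1*38977^1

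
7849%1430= 699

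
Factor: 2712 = 2^3*3^1*113^1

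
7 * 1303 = 9121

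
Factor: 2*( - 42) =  - 2^2*3^1*7^1=- 84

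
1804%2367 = 1804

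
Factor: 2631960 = 2^3*  3^3 *5^1*2437^1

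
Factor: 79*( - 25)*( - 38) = 75050 = 2^1*5^2 * 19^1*79^1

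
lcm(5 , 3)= 15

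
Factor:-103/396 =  - 2^ ( - 2 )*3^( - 2 ) * 11^(-1 ) * 103^1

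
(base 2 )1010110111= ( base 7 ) 2012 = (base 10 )695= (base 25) 12K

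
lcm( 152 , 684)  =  1368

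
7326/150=1221/25 = 48.84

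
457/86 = 457/86=   5.31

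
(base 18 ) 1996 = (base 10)8916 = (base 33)866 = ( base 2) 10001011010100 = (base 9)13206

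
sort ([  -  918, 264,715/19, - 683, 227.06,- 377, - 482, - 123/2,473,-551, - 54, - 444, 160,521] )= [ - 918, - 683, - 551, - 482,-444, - 377 ,-123/2, - 54,715/19,160,227.06,264,473, 521 ]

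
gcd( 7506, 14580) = 54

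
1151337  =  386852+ 764485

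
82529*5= 412645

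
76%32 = 12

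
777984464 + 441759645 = 1219744109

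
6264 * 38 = 238032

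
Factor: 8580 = 2^2* 3^1  *5^1 * 11^1*13^1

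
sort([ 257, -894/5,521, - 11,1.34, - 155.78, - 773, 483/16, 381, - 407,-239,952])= [ - 773, - 407, - 239,-894/5 , - 155.78,-11 , 1.34,483/16,257, 381, 521, 952 ] 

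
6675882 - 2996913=3678969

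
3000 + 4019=7019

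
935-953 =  - 18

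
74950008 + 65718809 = 140668817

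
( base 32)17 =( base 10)39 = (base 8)47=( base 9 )43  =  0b100111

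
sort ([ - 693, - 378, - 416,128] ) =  [ - 693, - 416, - 378, 128 ]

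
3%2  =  1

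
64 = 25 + 39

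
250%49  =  5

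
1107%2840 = 1107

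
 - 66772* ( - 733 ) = 48943876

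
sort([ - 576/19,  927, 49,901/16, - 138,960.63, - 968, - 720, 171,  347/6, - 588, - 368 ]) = [ - 968,-720,-588,  -  368 , - 138,-576/19,  49, 901/16, 347/6,171,927,960.63] 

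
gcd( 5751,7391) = 1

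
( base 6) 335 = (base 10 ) 131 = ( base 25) 56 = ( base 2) 10000011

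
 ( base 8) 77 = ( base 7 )120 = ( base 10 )63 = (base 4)333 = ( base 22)2J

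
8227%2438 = 913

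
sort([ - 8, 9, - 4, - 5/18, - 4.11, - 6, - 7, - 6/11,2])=[-8  ,-7 , - 6 ,-4.11, - 4, - 6/11,  -  5/18,2,9]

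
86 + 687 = 773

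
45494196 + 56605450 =102099646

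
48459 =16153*3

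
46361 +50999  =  97360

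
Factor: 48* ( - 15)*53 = - 2^4*3^2*5^1 * 53^1  =  - 38160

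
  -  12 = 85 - 97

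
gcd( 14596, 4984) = 356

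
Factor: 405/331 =3^4*5^1*331^( - 1) 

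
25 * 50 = 1250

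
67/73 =67/73 = 0.92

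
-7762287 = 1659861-9422148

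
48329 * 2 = 96658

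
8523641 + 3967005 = 12490646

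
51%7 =2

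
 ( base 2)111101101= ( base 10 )493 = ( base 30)GD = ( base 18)197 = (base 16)1ed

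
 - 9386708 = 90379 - 9477087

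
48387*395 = 19112865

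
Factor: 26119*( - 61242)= -1599579798= -2^1*3^1  *  59^1*173^1*26119^1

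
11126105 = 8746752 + 2379353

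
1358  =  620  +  738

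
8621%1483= 1206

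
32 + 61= 93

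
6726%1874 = 1104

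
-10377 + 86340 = 75963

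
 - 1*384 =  - 384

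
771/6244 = 771/6244 = 0.12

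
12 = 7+5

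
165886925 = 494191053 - 328304128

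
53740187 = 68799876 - 15059689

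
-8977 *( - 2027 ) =18196379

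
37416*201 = 7520616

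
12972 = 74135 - 61163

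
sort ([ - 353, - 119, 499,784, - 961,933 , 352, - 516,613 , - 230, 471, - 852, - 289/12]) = [ - 961 , - 852,-516,  -  353, - 230 , - 119,- 289/12, 352 , 471,499,613,  784 , 933 ]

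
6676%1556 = 452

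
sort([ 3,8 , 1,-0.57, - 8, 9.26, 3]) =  [ - 8,-0.57, 1, 3, 3, 8, 9.26]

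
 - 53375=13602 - 66977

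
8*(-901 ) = - 7208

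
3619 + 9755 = 13374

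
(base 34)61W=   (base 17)173F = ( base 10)7002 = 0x1B5A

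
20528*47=964816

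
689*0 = 0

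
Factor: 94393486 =2^1*11^1*17^1*67^1*3767^1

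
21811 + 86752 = 108563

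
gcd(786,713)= 1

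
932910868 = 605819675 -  -327091193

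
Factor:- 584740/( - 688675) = 692/815= 2^2 * 5^( - 1 )*163^( - 1) * 173^1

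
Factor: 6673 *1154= 7700642 = 2^1*577^1*6673^1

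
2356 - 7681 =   -  5325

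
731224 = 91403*8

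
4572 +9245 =13817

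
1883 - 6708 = -4825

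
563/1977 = 563/1977 = 0.28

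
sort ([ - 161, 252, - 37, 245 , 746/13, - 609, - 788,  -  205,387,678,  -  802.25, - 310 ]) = [ - 802.25, - 788, - 609, -310,-205, - 161,-37,746/13,245,252,387,678] 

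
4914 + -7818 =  - 2904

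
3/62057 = 3/62057 = 0.00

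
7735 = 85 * 91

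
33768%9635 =4863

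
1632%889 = 743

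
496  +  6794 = 7290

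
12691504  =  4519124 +8172380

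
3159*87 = 274833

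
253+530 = 783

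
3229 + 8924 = 12153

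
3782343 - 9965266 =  - 6182923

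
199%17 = 12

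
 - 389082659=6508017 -395590676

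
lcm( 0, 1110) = 0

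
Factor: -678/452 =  - 3/2 = - 2^( - 1)*3^1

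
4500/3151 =1 + 1349/3151 = 1.43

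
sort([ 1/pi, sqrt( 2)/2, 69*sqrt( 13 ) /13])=[ 1/pi , sqrt( 2)/2, 69*sqrt( 13 ) /13]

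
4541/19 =239 = 239.00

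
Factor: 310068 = 2^2* 3^5* 11^1*29^1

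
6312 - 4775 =1537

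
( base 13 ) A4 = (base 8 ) 206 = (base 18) 78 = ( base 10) 134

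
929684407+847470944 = 1777155351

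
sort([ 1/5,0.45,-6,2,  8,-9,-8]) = [-9, - 8 , -6, 1/5,0.45, 2, 8 ] 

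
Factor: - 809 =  - 809^1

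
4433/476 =4433/476= 9.31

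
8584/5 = 8584/5 = 1716.80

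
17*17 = 289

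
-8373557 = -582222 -7791335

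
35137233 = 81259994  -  46122761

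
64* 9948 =636672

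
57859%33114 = 24745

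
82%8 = 2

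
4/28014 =2/14007 = 0.00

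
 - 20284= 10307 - 30591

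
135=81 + 54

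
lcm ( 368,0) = 0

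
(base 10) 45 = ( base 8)55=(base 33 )1C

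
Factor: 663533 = 13^1*43^1 * 1187^1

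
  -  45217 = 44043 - 89260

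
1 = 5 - 4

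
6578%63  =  26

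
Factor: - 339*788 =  - 267132 =-  2^2*3^1 *113^1*197^1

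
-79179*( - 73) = 5780067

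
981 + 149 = 1130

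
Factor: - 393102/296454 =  - 3^1 *21839^1*49409^(-1) = - 65517/49409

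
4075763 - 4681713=  -  605950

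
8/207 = 8/207 = 0.04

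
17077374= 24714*691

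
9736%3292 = 3152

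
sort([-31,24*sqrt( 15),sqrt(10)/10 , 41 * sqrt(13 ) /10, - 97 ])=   [ - 97, - 31,sqrt (10 ) /10, 41*sqrt(13)/10,  24*sqrt( 15 )]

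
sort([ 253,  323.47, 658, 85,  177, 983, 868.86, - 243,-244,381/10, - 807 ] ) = [ - 807, - 244, - 243,381/10, 85, 177 , 253 , 323.47, 658,868.86, 983 ] 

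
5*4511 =22555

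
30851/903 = 34 + 149/903  =  34.17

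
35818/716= 50 + 9/358 = 50.03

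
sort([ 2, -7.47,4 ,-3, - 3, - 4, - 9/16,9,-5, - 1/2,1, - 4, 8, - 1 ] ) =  [-7.47 , - 5 , - 4, - 4, - 3, - 3, - 1, - 9/16, - 1/2, 1  ,  2,4,8,9]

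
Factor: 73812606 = 2^1*3^1*7^1 *17^1*19^1*5441^1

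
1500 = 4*375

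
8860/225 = 39+17/45= 39.38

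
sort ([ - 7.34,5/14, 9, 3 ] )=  [-7.34,5/14 , 3,9 ] 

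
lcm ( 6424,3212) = 6424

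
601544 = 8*75193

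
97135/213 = 97135/213 = 456.03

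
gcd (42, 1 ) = 1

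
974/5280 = 487/2640=0.18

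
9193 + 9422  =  18615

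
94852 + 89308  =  184160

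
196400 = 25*7856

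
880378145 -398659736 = 481718409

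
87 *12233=1064271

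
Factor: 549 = 3^2*61^1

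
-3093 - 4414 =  - 7507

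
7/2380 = 1/340= 0.00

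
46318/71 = 46318/71 = 652.37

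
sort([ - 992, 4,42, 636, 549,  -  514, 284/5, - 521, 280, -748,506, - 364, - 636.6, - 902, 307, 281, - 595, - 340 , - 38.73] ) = [ - 992 , - 902,  -  748, - 636.6, - 595, - 521, - 514, - 364, - 340, - 38.73, 4,42,284/5, 280,281,307, 506,549, 636 ]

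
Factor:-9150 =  - 2^1* 3^1 * 5^2*61^1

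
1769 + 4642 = 6411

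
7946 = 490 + 7456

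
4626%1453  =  267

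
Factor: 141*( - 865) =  - 3^1*5^1*47^1*173^1 = - 121965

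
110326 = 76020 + 34306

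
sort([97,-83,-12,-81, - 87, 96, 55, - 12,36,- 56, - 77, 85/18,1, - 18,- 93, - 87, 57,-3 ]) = [ - 93, - 87, - 87,- 83, - 81,  -  77 , - 56,-18, - 12, - 12, - 3,1, 85/18, 36,  55, 57,96,97]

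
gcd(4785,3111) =3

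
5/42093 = 5/42093 = 0.00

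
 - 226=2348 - 2574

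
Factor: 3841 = 23^1 * 167^1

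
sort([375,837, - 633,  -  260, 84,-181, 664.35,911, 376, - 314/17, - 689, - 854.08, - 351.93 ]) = [ - 854.08, - 689, - 633, - 351.93, - 260, - 181,  -  314/17,84,375, 376, 664.35 , 837,911 ]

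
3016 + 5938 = 8954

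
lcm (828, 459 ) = 42228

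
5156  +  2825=7981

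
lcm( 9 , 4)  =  36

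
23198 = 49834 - 26636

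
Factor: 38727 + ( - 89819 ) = -2^2*53^1*241^1 = - 51092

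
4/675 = 4/675 = 0.01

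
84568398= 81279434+3288964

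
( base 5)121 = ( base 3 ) 1100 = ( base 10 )36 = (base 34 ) 12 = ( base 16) 24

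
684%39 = 21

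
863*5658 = 4882854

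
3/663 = 1/221 = 0.00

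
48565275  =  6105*7955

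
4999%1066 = 735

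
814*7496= 6101744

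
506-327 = 179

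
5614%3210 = 2404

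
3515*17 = 59755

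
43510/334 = 21755/167 = 130.27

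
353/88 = 353/88 = 4.01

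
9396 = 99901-90505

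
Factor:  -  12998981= - 12998981^1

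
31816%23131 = 8685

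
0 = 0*27348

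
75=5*15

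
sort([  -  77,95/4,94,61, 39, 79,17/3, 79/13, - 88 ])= [ - 88,-77,17/3, 79/13,  95/4,39,61 , 79,94] 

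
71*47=3337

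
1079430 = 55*19626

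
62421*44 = 2746524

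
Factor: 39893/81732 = 41/84 = 2^ (-2) * 3^( - 1 ) * 7^(-1)*41^1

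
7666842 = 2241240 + 5425602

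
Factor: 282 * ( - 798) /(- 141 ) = 1596 = 2^2*3^1*7^1*19^1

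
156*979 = 152724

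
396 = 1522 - 1126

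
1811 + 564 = 2375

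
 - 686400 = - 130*5280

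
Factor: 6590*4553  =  30004270 = 2^1*5^1*29^1 * 157^1*659^1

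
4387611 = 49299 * 89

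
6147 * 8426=51794622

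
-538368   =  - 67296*8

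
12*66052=792624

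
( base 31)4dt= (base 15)1401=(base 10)4276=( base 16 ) 10B4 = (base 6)31444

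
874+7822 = 8696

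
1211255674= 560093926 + 651161748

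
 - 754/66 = - 12+19/33 = - 11.42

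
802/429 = 1  +  373/429 =1.87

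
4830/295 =966/59 =16.37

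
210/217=30/31 = 0.97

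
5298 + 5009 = 10307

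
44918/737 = 60 +698/737 = 60.95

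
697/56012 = 697/56012 = 0.01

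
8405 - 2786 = 5619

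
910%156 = 130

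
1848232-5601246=-3753014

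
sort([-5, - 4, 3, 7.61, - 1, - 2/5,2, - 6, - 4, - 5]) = [ - 6, - 5, - 5, - 4, - 4, - 1, - 2/5, 2, 3, 7.61] 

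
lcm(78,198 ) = 2574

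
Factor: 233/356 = 2^( - 2)*89^( - 1) * 233^1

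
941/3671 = 941/3671 = 0.26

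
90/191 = 90/191 = 0.47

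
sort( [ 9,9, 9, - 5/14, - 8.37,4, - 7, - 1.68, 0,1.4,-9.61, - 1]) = [ - 9.61,- 8.37 , - 7,-1.68,-1,-5/14 , 0, 1.4,4, 9,9, 9]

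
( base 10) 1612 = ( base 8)3114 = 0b11001001100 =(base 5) 22422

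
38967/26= 1498 + 19/26 = 1498.73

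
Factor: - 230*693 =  - 159390  =  - 2^1*3^2*5^1*7^1 * 11^1*23^1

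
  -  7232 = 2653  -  9885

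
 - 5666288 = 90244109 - 95910397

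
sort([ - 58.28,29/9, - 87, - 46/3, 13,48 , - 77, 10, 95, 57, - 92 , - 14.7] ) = [ - 92, - 87,  -  77, - 58.28, - 46/3,-14.7, 29/9 , 10 , 13, 48 , 57,95]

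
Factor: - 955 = - 5^1 * 191^1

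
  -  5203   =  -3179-2024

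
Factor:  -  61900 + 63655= 3^3*5^1  *  13^1 = 1755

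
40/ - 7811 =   -  40/7811 = - 0.01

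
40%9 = 4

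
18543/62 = 299  +  5/62= 299.08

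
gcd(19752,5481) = 3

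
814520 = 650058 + 164462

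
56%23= 10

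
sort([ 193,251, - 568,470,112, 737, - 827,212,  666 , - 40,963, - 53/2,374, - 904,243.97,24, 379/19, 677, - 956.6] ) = [ - 956.6, - 904 , - 827,-568, - 40, - 53/2,  379/19,  24,112,193 , 212,243.97,251,374, 470, 666, 677,737, 963] 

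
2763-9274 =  - 6511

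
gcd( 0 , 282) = 282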